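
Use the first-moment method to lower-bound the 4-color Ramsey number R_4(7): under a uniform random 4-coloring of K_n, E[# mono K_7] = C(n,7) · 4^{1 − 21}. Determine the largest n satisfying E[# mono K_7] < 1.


We need C(n, 7) · 4^{1 − 21} < 1, i.e. C(n, 7) < 4^{21 − 1} = 1099511627776.
Check values of n near the boundary:
  n = 179: C(179, 7) = 1037437234460; 1037437234460 < 1099511627776? YES
  n = 180: C(180, 7) = 1079414463600; 1079414463600 < 1099511627776? YES
  n = 181: C(181, 7) = 1122839183400; 1122839183400 < 1099511627776? NO
  n = 182: C(182, 7) = 1167752750736; 1167752750736 < 1099511627776? NO
The largest n with C(n, 7) < 1099511627776 is n = 180 (where E[X] = 67463403975/68719476736 ≈ 0.98172). Hence R_4(7) > 180, i.e. R_4(7) ≥ 181.

Largest n = 180; hence R_4(7) > 180.


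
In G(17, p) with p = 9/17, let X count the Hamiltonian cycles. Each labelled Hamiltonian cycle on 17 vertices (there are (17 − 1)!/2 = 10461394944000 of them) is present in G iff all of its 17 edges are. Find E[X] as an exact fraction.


K_17 has (17 − 1)!/2 = 10461394944000 labelled Hamiltonian cycles.
For each such Hamiltonian cycle H, let X_H = 1 if all 17 edges of H are present in G. Then P[X_H = 1] = p^{17} = (9/17)^{17} = 16677181699666569/827240261886336764177.
Summing the indicators: E[X] = Σ_H E[X_H] = 10461394944000 · p^{17} = 10461394944000 · 16677181699666569/827240261886336764177 = 174466584313061171422427136000/827240261886336764177.
Numerically: E[X] ≈ 2.10902e+08.

E[X] = 10461394944000 · (9/17)^{17} = 174466584313061171422427136000/827240261886336764177 ≈ 2.10902e+08.


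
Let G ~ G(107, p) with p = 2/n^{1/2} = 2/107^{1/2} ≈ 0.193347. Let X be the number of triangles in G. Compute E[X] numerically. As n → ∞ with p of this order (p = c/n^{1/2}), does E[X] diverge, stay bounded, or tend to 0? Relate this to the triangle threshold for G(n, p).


Number of potential triangles: C(107, 3) = 198485.
Each occurs with probability p³ ≈ (0.193347)³ ≈ 7.22793637e-03.
By linearity: E[X] = C(107, 3)·p³ ≈ 198485 · 7.22793637e-03 ≈ 1434.636950.
Since α = 1/2 < 1, p = c/n^{1/2} ≫ 1/n is above the triangle threshold p ~ 1/n. Asymptotically E[X] ~ (c³/6)·n^{3(1−α)} = (2³/6)·n^{1.5} → ∞; triangles are abundant w.h.p.

E[X] ≈ 1434.636950; in regime p = Θ(1/n^{1/2}) E[X] diverges (above the triangle threshold p ~ 1/n).


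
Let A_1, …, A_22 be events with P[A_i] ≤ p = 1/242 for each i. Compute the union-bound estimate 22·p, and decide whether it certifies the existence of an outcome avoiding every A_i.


Union bound: P[∪_{i=1}^{22} A_i] ≤ Σ_i P[A_i] ≤ 22·p = 22·(1/242) = 1/11.
Numerically: 1/11 ≈ 0.090909.
Is 1/11 < 1? YES.
Since P[∪ A_i] ≤ 1/11 < 1, the complement has P[∩ A_i^c] ≥ 1 − 1/11 = 10/11 > 0, so some outcome avoids every A_i.

22·p = 1/11 ≈ 0.090909; existence CERTIFIED by the union bound.


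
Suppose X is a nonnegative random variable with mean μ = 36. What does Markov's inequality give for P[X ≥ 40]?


μ = E[X] = 36, a = 40.
Markov: P[X ≥ 40] ≤ μ/a = (36)/40 = 9/10.
Numerically: ≈ 0.90000.
(Since a = 40 > μ = 36.00000, the bound 9/10 is < 1 and informative.)

P[X ≥ 40] ≤ 9/10 ≈ 0.90000.


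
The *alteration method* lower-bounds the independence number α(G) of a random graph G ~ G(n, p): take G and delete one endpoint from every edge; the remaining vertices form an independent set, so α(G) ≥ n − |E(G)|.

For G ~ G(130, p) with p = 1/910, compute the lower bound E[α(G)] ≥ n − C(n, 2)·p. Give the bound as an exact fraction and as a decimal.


E[|E(G)|] = C(130, 2)·p = 8385 · (1/910) = 129/14.
E[α(G)] ≥ n − E[|E(G)|] = 130 − 129/14 = 1691/14.
Numerically: ≈ 120.78571.
(This is only a lower bound; the true E[α(G)] may be larger.)

E[α(G)] ≥ 1691/14 ≈ 120.78571.


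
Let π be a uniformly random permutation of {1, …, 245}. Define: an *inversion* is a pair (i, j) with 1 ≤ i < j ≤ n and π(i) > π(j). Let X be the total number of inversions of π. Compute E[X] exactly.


Write X = Σ X_I over the C(245, 2) = 29890 pairs i < j, with X_I the indicator of one inversion.
There are 29890 indicators.
For each fixed pair i < j, the values π(i) and π(j) are two distinct elements of {1, …, 245} in uniformly random order; by symmetry P[π(i) > π(j)] = 1/2.
By linearity: E[X] = 29890 · (1/2) = C(245, 2) · (1/2) = 29890/2 = 14945 ≈ 14945.000000.

E[X] = 14945 = 14945.000000.


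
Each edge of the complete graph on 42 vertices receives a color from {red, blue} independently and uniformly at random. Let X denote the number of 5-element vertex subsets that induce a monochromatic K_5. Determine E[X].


Let X = Σ_S X_S over the C(42, 5) = 850668 subsets S of size 5, where X_S = 1 if the K_5 on S is monochromatic.
For a fixed S, the K_5 on S has C(5, 2) = 10 edges. P[all 10 edges red] = (1/2)^10, and likewise for blue, so P[monochromatic] = 2·(1/2)^10 = 2^{1 − 10} = 1/512.
By linearity of expectation: E[X] = C(42, 5) · 2^{1 − 10} = 850668 · 1/512 = 212667/128.
Numerically: E[X] ≈ 1661.4609.

E[X] = C(42,5)·2^(1−C(5,2)) = 212667/128 ≈ 1661.4609.


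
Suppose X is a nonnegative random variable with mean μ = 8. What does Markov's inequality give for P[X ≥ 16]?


μ = E[X] = 8, a = 16.
Markov: P[X ≥ 16] ≤ μ/a = (8)/16 = 1/2.
Numerically: ≈ 0.500.
(Since a = 16 > μ = 8.000, the bound 1/2 is < 1 and informative.)

P[X ≥ 16] ≤ 1/2 ≈ 0.500.


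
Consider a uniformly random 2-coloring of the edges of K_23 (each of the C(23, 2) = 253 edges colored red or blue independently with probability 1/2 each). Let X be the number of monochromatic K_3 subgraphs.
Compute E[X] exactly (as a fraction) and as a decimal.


Let X = Σ_S X_S over the C(23, 3) = 1771 subsets S of size 3, where X_S = 1 if the K_3 on S is monochromatic.
For a fixed S, the K_3 on S has C(3, 2) = 3 edges. P[all 3 edges red] = (1/2)^3, and likewise for blue, so P[monochromatic] = 2·(1/2)^3 = 2^{1 − 3} = 1/4.
Summing: E[X] = C(23, 3) · 2^{1 − 3} = 1771 · 1/4 = 1771/4.
Numerically: E[X] ≈ 442.750.

E[X] = C(23,3)·2^(1−C(3,2)) = 1771/4 ≈ 442.750.


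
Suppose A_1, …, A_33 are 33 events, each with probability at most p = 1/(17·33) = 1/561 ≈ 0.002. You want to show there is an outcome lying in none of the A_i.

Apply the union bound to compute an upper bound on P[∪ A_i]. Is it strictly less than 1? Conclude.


Union bound: P[∪_{i=1}^{33} A_i] ≤ Σ_i P[A_i] ≤ 33·p = 33·(1/561) = 1/17.
Numerically: 1/17 ≈ 0.059.
Is 1/17 < 1? YES.
Since P[∪ A_i] ≤ 1/17 < 1, the complement has P[∩ A_i^c] ≥ 1 − 1/17 = 16/17 > 0, so some outcome avoids every A_i.

33·p = 1/17 ≈ 0.059; existence CERTIFIED by the union bound.


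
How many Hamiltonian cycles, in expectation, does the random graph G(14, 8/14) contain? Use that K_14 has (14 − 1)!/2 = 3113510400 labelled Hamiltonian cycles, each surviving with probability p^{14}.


K_14 has (14 − 1)!/2 = 3113510400 labelled Hamiltonian cycles.
For each such Hamiltonian cycle H, let X_H = 1 if all 14 edges of H are present in G. Then P[X_H = 1] = p^{14} = (4/7)^{14} = 268435456/678223072849.
By linearity: E[X] = Σ_H E[X_H] = 3113510400 · p^{14} = 3113510400 · 268435456/678223072849 = 119396654854963200/96889010407.
Numerically: E[X] ≈ 1.23e+06.

E[X] = 3113510400 · (4/7)^{14} = 119396654854963200/96889010407 ≈ 1.23e+06.


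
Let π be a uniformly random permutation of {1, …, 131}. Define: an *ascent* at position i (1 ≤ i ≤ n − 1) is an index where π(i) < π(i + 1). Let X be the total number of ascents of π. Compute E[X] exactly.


Write X = Σ X_I over i = 1, …, 130, with X_I the indicator of one ascent.
There are 130 indicators.
For each fixed i, the pair (π(i), π(i+1)) is a uniformly random ordered pair of distinct values from {1, …, 131}; by symmetry P[π(i) < π(i+1)] = 1/2.
By linearity: E[X] = 130 · (1/2) = (131 − 1) · (1/2) = 65 ≈ 65.000.

E[X] = 65 = 65.000.


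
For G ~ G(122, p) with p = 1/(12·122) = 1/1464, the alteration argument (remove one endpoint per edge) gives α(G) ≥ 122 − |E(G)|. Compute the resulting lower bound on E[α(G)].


E[|E(G)|] = C(122, 2)·p = 7381 · (1/1464) = 121/24.
E[α(G)] ≥ n − E[|E(G)|] = 122 − 121/24 = 2807/24.
Numerically: ≈ 116.9583.
(This is only a lower bound; the true E[α(G)] may be larger.)

E[α(G)] ≥ 2807/24 ≈ 116.9583.


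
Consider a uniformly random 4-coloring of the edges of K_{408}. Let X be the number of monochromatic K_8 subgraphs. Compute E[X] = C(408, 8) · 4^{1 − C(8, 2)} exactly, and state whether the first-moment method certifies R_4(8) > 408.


E[X] = C(408, 8) · 4^{1 − 28} = 17773458424095231 · 4^{−27} = 17773458424095231/18014398509481984.
As a reduced fraction: E[X] = 17773458424095231/18014398509481984 ≈ 0.986625.
Is E[X] < 1? YES.
Since E[X] < 1, there exists a 4-coloring of K_{408} with no monochromatic K_8; hence R_4(8) > 408.

E[X] = 17773458424095231/18014398509481984 ≈ 0.986625; E[X] < 1, so R_4(8) > 408.


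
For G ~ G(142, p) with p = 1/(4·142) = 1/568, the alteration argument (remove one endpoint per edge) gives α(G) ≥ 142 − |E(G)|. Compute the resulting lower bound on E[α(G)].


E[|E(G)|] = C(142, 2)·p = 10011 · (1/568) = 141/8.
E[α(G)] ≥ n − E[|E(G)|] = 142 − 141/8 = 995/8.
Numerically: ≈ 124.375000.
(This is only a lower bound; the true E[α(G)] may be larger.)

E[α(G)] ≥ 995/8 ≈ 124.375000.


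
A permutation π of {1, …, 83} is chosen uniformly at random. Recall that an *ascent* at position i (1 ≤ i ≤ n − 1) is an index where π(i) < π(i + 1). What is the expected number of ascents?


Write X = Σ X_I over i = 1, …, 82, with X_I the indicator of one ascent.
There are 82 indicators.
For each fixed i, the pair (π(i), π(i+1)) is a uniformly random ordered pair of distinct values from {1, …, 83}; by symmetry P[π(i) < π(i+1)] = 1/2.
By linearity: E[X] = 82 · (1/2) = (83 − 1) · (1/2) = 41 ≈ 41.00000.

E[X] = 41 = 41.00000.


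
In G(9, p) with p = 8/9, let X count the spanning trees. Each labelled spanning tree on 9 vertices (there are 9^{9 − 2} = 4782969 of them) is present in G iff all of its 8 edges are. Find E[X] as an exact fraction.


K_9 has 9^{9 − 2} = 4782969 labelled spanning trees.
For each such spanning tree H, let X_H = 1 if all 8 edges of H are present in G. Then P[X_H = 1] = p^{8} = (8/9)^{8} = 16777216/43046721.
By linearity: E[X] = Σ_H E[X_H] = 4782969 · p^{8} = 4782969 · 16777216/43046721 = 16777216/9.
Numerically: E[X] ≈ 1.864e+06.

E[X] = 4782969 · (8/9)^{8} = 16777216/9 ≈ 1.864e+06.


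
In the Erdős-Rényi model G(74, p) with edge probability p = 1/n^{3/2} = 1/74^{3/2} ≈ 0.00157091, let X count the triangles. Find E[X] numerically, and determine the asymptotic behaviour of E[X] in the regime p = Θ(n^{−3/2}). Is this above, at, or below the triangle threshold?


Number of potential triangles: C(74, 3) = 64824.
Each occurs with probability p³ ≈ (0.00157091)³ ≈ 3.87665597e-09.
By linearity: E[X] = C(74, 3)·p³ ≈ 64824 · 3.87665597e-09 ≈ 0.000251.
Since α = 3/2 > 1, p = c/n^{3/2} = o(1/n) is below the triangle threshold p ~ 1/n. Asymptotically E[X] ~ (c³/6)·n^{3(1−α)} = (1³/6)·n^{-1.5} → 0, so by Markov's inequality G has no triangles w.h.p.

E[X] ≈ 0.000251; in regime p = Θ(1/n^{3/2}) E[X] tends to 0 (below the triangle threshold p ~ 1/n).


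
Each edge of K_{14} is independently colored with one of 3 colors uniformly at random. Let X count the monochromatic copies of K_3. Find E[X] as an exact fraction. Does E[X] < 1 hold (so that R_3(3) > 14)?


E[X] = C(14, 3) · 3^{1 − 3} = 364 · 3^{−2} = 364/9.
As a reduced fraction: E[X] = 364/9 ≈ 40.444444.
Is E[X] < 1? NO.
Since E[X] ≥ 1, the first-moment bound is inconclusive at n = 14; it does NOT by itself certify R_3(3) > 14.

E[X] = 364/9 ≈ 40.444444; E[X] ≥ 1; first-moment method inconclusive here.


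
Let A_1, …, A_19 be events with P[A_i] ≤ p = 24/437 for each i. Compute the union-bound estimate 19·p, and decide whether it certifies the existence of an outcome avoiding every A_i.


Union bound: P[∪_{i=1}^{19} A_i] ≤ Σ_i P[A_i] ≤ 19·p = 19·(24/437) = 24/23.
Numerically: 24/23 ≈ 1.04348.
Is 24/23 < 1? NO.
Since the bound 24/23 is ≥ 1, the union bound is uninformative here; it does NOT by itself certify existence.

19·p = 24/23 ≈ 1.04348; existence NOT certified by the union bound.


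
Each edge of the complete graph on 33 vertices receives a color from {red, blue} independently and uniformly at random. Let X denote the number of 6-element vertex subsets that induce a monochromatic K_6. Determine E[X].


Let X = Σ_S X_S over the C(33, 6) = 1107568 subsets S of size 6, where X_S = 1 if the K_6 on S is monochromatic.
For a fixed S, the K_6 on S has C(6, 2) = 15 edges. P[all 15 edges red] = (1/2)^15, and likewise for blue, so P[monochromatic] = 2·(1/2)^15 = 2^{1 − 15} = 1/16384.
By linearity of expectation: E[X] = C(33, 6) · 2^{1 − 15} = 1107568 · 1/16384 = 69223/1024.
Numerically: E[X] ≈ 67.60059.

E[X] = C(33,6)·2^(1−C(6,2)) = 69223/1024 ≈ 67.60059.


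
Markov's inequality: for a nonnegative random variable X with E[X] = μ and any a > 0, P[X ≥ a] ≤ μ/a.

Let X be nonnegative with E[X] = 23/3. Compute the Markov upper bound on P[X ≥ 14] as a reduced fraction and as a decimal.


μ = E[X] = 23/3, a = 14.
Markov: P[X ≥ 14] ≤ μ/a = (23/3)/14 = 23/42.
Numerically: ≈ 0.547619.
(Since a = 14 > μ = 7.666667, the bound 23/42 is < 1 and informative.)

P[X ≥ 14] ≤ 23/42 ≈ 0.547619.


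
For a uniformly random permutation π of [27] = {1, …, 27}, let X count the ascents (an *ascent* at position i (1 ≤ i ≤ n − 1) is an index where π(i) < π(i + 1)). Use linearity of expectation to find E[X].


Write X = Σ X_I over i = 1, …, 26, with X_I the indicator of one ascent.
There are 26 indicators.
For each fixed i, the pair (π(i), π(i+1)) is a uniformly random ordered pair of distinct values from {1, …, 27}; by symmetry P[π(i) < π(i+1)] = 1/2.
By linearity: E[X] = 26 · (1/2) = (27 − 1) · (1/2) = 13 ≈ 13.00000.

E[X] = 13 = 13.00000.


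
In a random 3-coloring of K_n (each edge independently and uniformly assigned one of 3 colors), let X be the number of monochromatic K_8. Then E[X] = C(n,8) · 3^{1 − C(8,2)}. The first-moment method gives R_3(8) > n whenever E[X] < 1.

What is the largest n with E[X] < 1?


We need C(n, 8) · 3^{1 − 28} < 1, i.e. C(n, 8) < 3^{28 − 1} = 7625597484987.
Check values of n near the boundary:
  n = 151: C(151, 8) = 5551321138650; 5551321138650 < 7625597484987? YES
  n = 152: C(152, 8) = 5859727868575; 5859727868575 < 7625597484987? YES
  n = 153: C(153, 8) = 6183023199255; 6183023199255 < 7625597484987? YES
  n = 154: C(154, 8) = 6521818990995; 6521818990995 < 7625597484987? YES
  n = 155: C(155, 8) = 6876747915675; 6876747915675 < 7625597484987? YES
  n = 156: C(156, 8) = 7248464019225; 7248464019225 < 7625597484987? YES
  n = 157: C(157, 8) = 7637643295425; 7637643295425 < 7625597484987? NO
The largest n with C(n, 8) < 7625597484987 is n = 156 (where E[X] = 805384891025/847288609443 ≈ 0.9505437). Hence R_3(8) > 156, i.e. R_3(8) ≥ 157.

Largest n = 156; hence R_3(8) > 156.


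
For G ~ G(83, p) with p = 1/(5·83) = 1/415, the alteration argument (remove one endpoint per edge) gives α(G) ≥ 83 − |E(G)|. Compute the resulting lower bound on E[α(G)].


E[|E(G)|] = C(83, 2)·p = 3403 · (1/415) = 41/5.
E[α(G)] ≥ n − E[|E(G)|] = 83 − 41/5 = 374/5.
Numerically: ≈ 74.8000.
(This is only a lower bound; the true E[α(G)] may be larger.)

E[α(G)] ≥ 374/5 ≈ 74.8000.


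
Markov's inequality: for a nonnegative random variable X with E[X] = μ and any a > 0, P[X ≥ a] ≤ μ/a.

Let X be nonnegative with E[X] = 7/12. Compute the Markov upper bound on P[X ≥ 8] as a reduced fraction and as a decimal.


μ = E[X] = 7/12, a = 8.
Markov: P[X ≥ 8] ≤ μ/a = (7/12)/8 = 7/96.
Numerically: ≈ 0.07292.
(Since a = 8 > μ = 0.58333, the bound 7/96 is < 1 and informative.)

P[X ≥ 8] ≤ 7/96 ≈ 0.07292.


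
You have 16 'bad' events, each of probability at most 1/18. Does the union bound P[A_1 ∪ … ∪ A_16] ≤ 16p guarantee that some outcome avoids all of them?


Union bound: P[∪_{i=1}^{16} A_i] ≤ Σ_i P[A_i] ≤ 16·p = 16·(1/18) = 8/9.
Numerically: 8/9 ≈ 0.888889.
Is 8/9 < 1? YES.
Since P[∪ A_i] ≤ 8/9 < 1, the complement has P[∩ A_i^c] ≥ 1 − 8/9 = 1/9 > 0, so some outcome avoids every A_i.

16·p = 8/9 ≈ 0.888889; existence CERTIFIED by the union bound.


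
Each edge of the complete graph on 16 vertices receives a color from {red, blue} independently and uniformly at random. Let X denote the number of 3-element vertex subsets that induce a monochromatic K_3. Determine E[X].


Let X = Σ_S X_S over the C(16, 3) = 560 subsets S of size 3, where X_S = 1 if the K_3 on S is monochromatic.
For a fixed S, the K_3 on S has C(3, 2) = 3 edges. P[all 3 edges red] = (1/2)^3, and likewise for blue, so P[monochromatic] = 2·(1/2)^3 = 2^{1 − 3} = 1/4.
Summing: E[X] = C(16, 3) · 2^{1 − 3} = 560 · 1/4 = 140.
Numerically: E[X] ≈ 140.00000.

E[X] = C(16,3)·2^(1−C(3,2)) = 140 ≈ 140.00000.


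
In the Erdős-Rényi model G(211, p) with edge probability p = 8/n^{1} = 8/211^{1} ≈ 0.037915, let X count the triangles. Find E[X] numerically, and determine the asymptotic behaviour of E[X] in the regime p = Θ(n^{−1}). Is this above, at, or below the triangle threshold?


Number of potential triangles: C(211, 3) = 1543465.
Each occurs with probability p³ ≈ (0.037915)³ ≈ 5.4503275e-05.
By linearity: E[X] = C(211, 3)·p³ ≈ 1543465 · 5.4503275e-05 ≈ 84.12390.
Here α = 1, so p = 8/n is exactly at the triangle threshold p ~ 1/n. Asymptotically E[X] → c³/6 = 8³/6 = 256/3 ≈ 85.33333, a bounded constant. In this regime the triangle count is asymptotically Poisson(c³/6).

E[X] ≈ 84.12390; in regime p = Θ(1/n^{1}) E[X] stays bounded (at the triangle threshold p ~ 1/n).


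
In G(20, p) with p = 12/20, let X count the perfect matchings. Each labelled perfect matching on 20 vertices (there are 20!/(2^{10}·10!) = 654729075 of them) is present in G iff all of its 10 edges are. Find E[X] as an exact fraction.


K_20 has 20!/(2^{10}·10!) = 654729075 labelled perfect matchings.
For each such perfect matching H, let X_H = 1 if all 10 edges of H are present in G. Then P[X_H = 1] = p^{10} = (3/5)^{10} = 59049/9765625.
By linearity: E[X] = Σ_H E[X_H] = 654729075 · p^{10} = 654729075 · 59049/9765625 = 1546443885987/390625.
Numerically: E[X] ≈ 3.959e+06.

E[X] = 654729075 · (3/5)^{10} = 1546443885987/390625 ≈ 3.959e+06.


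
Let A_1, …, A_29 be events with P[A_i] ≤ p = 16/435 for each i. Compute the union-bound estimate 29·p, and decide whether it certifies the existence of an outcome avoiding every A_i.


Union bound: P[∪_{i=1}^{29} A_i] ≤ Σ_i P[A_i] ≤ 29·p = 29·(16/435) = 16/15.
Numerically: 16/15 ≈ 1.0666667.
Is 16/15 < 1? NO.
Since the bound 16/15 is ≥ 1, the union bound is uninformative here; it does NOT by itself certify existence.

29·p = 16/15 ≈ 1.0666667; existence NOT certified by the union bound.


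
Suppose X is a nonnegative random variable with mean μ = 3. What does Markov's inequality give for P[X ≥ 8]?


μ = E[X] = 3, a = 8.
Markov: P[X ≥ 8] ≤ μ/a = (3)/8 = 3/8.
Numerically: ≈ 0.375.
(Since a = 8 > μ = 3.000, the bound 3/8 is < 1 and informative.)

P[X ≥ 8] ≤ 3/8 ≈ 0.375.


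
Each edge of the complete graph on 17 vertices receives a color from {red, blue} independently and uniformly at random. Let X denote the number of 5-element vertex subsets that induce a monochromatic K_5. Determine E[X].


Let X = Σ_S X_S over the C(17, 5) = 6188 subsets S of size 5, where X_S = 1 if the K_5 on S is monochromatic.
For a fixed S, the K_5 on S has C(5, 2) = 10 edges. P[all 10 edges red] = (1/2)^10, and likewise for blue, so P[monochromatic] = 2·(1/2)^10 = 2^{1 − 10} = 1/512.
Summing: E[X] = C(17, 5) · 2^{1 − 10} = 6188 · 1/512 = 1547/128.
Numerically: E[X] ≈ 12.0859.

E[X] = C(17,5)·2^(1−C(5,2)) = 1547/128 ≈ 12.0859.


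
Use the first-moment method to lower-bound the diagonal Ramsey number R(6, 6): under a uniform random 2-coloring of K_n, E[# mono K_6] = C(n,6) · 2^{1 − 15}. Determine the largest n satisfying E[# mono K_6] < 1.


We need C(n, 6) · 2^{1 − 15} < 1, i.e. C(n, 6) < 2^{15 − 1} = 16384.
Check values of n near the boundary:
  n = 11: C(11, 6) = 462; 462 < 16384? YES
  n = 12: C(12, 6) = 924; 924 < 16384? YES
  n = 13: C(13, 6) = 1716; 1716 < 16384? YES
  n = 14: C(14, 6) = 3003; 3003 < 16384? YES
  n = 15: C(15, 6) = 5005; 5005 < 16384? YES
  n = 16: C(16, 6) = 8008; 8008 < 16384? YES
  n = 17: C(17, 6) = 12376; 12376 < 16384? YES
  n = 18: C(18, 6) = 18564; 18564 < 16384? NO
  n = 19: C(19, 6) = 27132; 27132 < 16384? NO
The largest n with C(n, 6) < 16384 is n = 17 (where E[X] = 1547/2048 ≈ 0.75537). Hence R(6, 6) > 17, i.e. R(6, 6) ≥ 18.

Largest n = 17; hence R(6, 6) > 17.


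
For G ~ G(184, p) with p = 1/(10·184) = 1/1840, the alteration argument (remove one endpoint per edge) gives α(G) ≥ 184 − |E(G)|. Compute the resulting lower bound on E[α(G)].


E[|E(G)|] = C(184, 2)·p = 16836 · (1/1840) = 183/20.
E[α(G)] ≥ n − E[|E(G)|] = 184 − 183/20 = 3497/20.
Numerically: ≈ 174.850000.
(This is only a lower bound; the true E[α(G)] may be larger.)

E[α(G)] ≥ 3497/20 ≈ 174.850000.


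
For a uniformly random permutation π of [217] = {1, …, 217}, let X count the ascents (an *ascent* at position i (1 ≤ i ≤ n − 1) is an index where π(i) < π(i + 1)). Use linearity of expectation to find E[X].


Write X = Σ X_I over i = 1, …, 216, with X_I the indicator of one ascent.
There are 216 indicators.
For each fixed i, the pair (π(i), π(i+1)) is a uniformly random ordered pair of distinct values from {1, …, 217}; by symmetry P[π(i) < π(i+1)] = 1/2.
By linearity: E[X] = 216 · (1/2) = (217 − 1) · (1/2) = 108 ≈ 108.000000.

E[X] = 108 = 108.000000.


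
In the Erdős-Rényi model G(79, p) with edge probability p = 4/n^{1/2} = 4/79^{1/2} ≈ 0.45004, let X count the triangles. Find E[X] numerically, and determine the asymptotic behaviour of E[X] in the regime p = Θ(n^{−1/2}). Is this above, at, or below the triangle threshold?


Number of potential triangles: C(79, 3) = 79079.
Each occurs with probability p³ ≈ (0.45004)³ ≈ 9.1146362e-02.
By linearity: E[X] = C(79, 3)·p³ ≈ 79079 · 9.1146362e-02 ≈ 7207.76313.
Since α = 1/2 < 1, p = c/n^{1/2} ≫ 1/n is above the triangle threshold p ~ 1/n. Asymptotically E[X] ~ (c³/6)·n^{3(1−α)} = (4³/6)·n^{1.5} → ∞; triangles are abundant w.h.p.

E[X] ≈ 7207.76313; in regime p = Θ(1/n^{1/2}) E[X] diverges (above the triangle threshold p ~ 1/n).


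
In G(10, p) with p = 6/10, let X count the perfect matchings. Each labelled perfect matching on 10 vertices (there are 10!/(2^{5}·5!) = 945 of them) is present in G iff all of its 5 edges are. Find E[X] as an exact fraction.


K_10 has 10!/(2^{5}·5!) = 945 labelled perfect matchings.
For each such perfect matching H, let X_H = 1 if all 5 edges of H are present in G. Then P[X_H = 1] = p^{5} = (3/5)^{5} = 243/3125.
By linearity: E[X] = Σ_H E[X_H] = 945 · p^{5} = 945 · 243/3125 = 45927/625.
Numerically: E[X] ≈ 73.483.

E[X] = 945 · (3/5)^{5} = 45927/625 ≈ 73.483.


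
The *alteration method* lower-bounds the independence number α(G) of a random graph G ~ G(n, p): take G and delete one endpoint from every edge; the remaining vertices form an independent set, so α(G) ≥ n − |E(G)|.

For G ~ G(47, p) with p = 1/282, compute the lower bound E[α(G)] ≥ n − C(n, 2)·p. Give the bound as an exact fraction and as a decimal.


E[|E(G)|] = C(47, 2)·p = 1081 · (1/282) = 23/6.
E[α(G)] ≥ n − E[|E(G)|] = 47 − 23/6 = 259/6.
Numerically: ≈ 43.167.
(This is only a lower bound; the true E[α(G)] may be larger.)

E[α(G)] ≥ 259/6 ≈ 43.167.


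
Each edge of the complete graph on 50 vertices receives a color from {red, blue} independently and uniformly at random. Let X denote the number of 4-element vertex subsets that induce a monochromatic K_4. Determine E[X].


Let X = Σ_S X_S over the C(50, 4) = 230300 subsets S of size 4, where X_S = 1 if the K_4 on S is monochromatic.
For a fixed S, the K_4 on S has C(4, 2) = 6 edges. P[all 6 edges red] = (1/2)^6, and likewise for blue, so P[monochromatic] = 2·(1/2)^6 = 2^{1 − 6} = 1/32.
Summing: E[X] = C(50, 4) · 2^{1 − 6} = 230300 · 1/32 = 57575/8.
Numerically: E[X] ≈ 7196.875000.

E[X] = C(50,4)·2^(1−C(4,2)) = 57575/8 ≈ 7196.875000.


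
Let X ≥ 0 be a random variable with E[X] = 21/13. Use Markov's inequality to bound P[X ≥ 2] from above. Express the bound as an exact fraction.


μ = E[X] = 21/13, a = 2.
Markov: P[X ≥ 2] ≤ μ/a = (21/13)/2 = 21/26.
Numerically: ≈ 0.80769.
(Since a = 2 > μ = 1.61538, the bound 21/26 is < 1 and informative.)

P[X ≥ 2] ≤ 21/26 ≈ 0.80769.


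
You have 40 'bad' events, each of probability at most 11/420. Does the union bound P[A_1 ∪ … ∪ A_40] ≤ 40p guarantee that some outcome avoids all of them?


Union bound: P[∪_{i=1}^{40} A_i] ≤ Σ_i P[A_i] ≤ 40·p = 40·(11/420) = 22/21.
Numerically: 22/21 ≈ 1.04762.
Is 22/21 < 1? NO.
Since the bound 22/21 is ≥ 1, the union bound is uninformative here; it does NOT by itself certify existence.

40·p = 22/21 ≈ 1.04762; existence NOT certified by the union bound.


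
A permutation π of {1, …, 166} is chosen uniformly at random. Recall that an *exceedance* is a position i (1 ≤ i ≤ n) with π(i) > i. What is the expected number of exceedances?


Write X = Σ_{i=1}^{166} X_i, where X_i = 1_{π(i) > i}.
For each fixed i, π(i) is uniform over {1, …, 166} (marginal of a uniform permutation), so P[π(i) > i] = (n − i)/n. Summing: Σ_{i=1}^{166} (n − i)/n = (0 + 1 + … + 165)/166 = 166(166 − 1)/(2·166) = (166 − 1)/2.
Hence E[X] = Σ_{i=1}^{166} (166 − i)/166 = 165/2 ≈ 82.5000.

E[X] = 165/2 = 82.5000.


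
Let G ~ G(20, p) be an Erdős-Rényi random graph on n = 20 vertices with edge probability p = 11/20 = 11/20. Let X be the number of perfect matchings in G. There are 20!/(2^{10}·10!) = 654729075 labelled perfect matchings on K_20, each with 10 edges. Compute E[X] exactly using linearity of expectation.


K_20 has 20!/(2^{10}·10!) = 654729075 labelled perfect matchings.
For each such perfect matching H, let X_H = 1 if all 10 edges of H are present in G. Then P[X_H = 1] = p^{10} = (11/20)^{10} = 25937424601/10240000000000.
By linearity: E[X] = Σ_H E[X_H] = 654729075 · p^{10} = 654729075 · 25937424601/10240000000000 = 679279440675798963/409600000000.
Numerically: E[X] ≈ 1.66e+06.

E[X] = 654729075 · (11/20)^{10} = 679279440675798963/409600000000 ≈ 1.66e+06.


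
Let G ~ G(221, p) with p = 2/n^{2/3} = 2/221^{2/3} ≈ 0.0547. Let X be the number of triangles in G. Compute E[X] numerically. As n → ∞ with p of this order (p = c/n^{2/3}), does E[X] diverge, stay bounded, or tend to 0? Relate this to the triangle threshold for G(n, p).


Number of potential triangles: C(221, 3) = 1774630.
Each occurs with probability p³ ≈ (0.0547)³ ≈ 1.63797e-04.
By linearity: E[X] = C(221, 3)·p³ ≈ 1774630 · 1.63797e-04 ≈ 290.679.
Since α = 2/3 < 1, p = c/n^{2/3} ≫ 1/n is above the triangle threshold p ~ 1/n. Asymptotically E[X] ~ (c³/6)·n^{3(1−α)} = (2³/6)·n^{1} → ∞; triangles are abundant w.h.p.

E[X] ≈ 290.679; in regime p = Θ(1/n^{2/3}) E[X] diverges (above the triangle threshold p ~ 1/n).


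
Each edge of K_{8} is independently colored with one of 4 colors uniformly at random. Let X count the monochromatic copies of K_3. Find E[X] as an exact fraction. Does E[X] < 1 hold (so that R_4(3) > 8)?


E[X] = C(8, 3) · 4^{1 − 3} = 56 · 4^{−2} = 56/16.
As a reduced fraction: E[X] = 7/2 ≈ 3.500000.
Is E[X] < 1? NO.
Since E[X] ≥ 1, the first-moment bound is inconclusive at n = 8; it does NOT by itself certify R_4(3) > 8.

E[X] = 7/2 ≈ 3.500000; E[X] ≥ 1; first-moment method inconclusive here.


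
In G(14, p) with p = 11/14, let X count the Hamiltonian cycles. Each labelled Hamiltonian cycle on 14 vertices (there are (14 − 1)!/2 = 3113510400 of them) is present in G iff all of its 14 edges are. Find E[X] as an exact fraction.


K_14 has (14 − 1)!/2 = 3113510400 labelled Hamiltonian cycles.
For each such Hamiltonian cycle H, let X_H = 1 if all 14 edges of H are present in G. Then P[X_H = 1] = p^{14} = (11/14)^{14} = 379749833583241/11112006825558016.
Summing the indicators: E[X] = Σ_H E[X_H] = 3113510400 · p^{14} = 3113510400 · 379749833583241/11112006825558016 = 329898174179601037725/3100448333024.
Numerically: E[X] ≈ 1.064e+08.

E[X] = 3113510400 · (11/14)^{14} = 329898174179601037725/3100448333024 ≈ 1.064e+08.


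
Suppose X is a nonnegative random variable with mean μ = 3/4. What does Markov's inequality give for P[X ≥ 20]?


μ = E[X] = 3/4, a = 20.
Markov: P[X ≥ 20] ≤ μ/a = (3/4)/20 = 3/80.
Numerically: ≈ 0.03750.
(Since a = 20 > μ = 0.75000, the bound 3/80 is < 1 and informative.)

P[X ≥ 20] ≤ 3/80 ≈ 0.03750.


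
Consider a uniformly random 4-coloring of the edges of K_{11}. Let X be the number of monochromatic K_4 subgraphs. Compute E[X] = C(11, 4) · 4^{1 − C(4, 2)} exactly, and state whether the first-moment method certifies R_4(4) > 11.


E[X] = C(11, 4) · 4^{1 − 6} = 330 · 4^{−5} = 330/1024.
As a reduced fraction: E[X] = 165/512 ≈ 0.32227.
Is E[X] < 1? YES.
Since E[X] < 1, there exists a 4-coloring of K_{11} with no monochromatic K_4; hence R_4(4) > 11.

E[X] = 165/512 ≈ 0.32227; E[X] < 1, so R_4(4) > 11.


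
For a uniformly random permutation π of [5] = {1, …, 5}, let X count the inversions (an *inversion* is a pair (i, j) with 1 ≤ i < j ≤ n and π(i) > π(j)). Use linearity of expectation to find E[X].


Write X = Σ X_I over the C(5, 2) = 10 pairs i < j, with X_I the indicator of one inversion.
There are 10 indicators.
For each fixed pair i < j, the values π(i) and π(j) are two distinct elements of {1, …, 5} in uniformly random order; by symmetry P[π(i) > π(j)] = 1/2.
By linearity: E[X] = 10 · (1/2) = C(5, 2) · (1/2) = 10/2 = 5 ≈ 5.000000.

E[X] = 5 = 5.000000.


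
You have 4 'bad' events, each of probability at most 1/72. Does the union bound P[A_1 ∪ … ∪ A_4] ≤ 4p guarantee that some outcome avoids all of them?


Union bound: P[∪_{i=1}^{4} A_i] ≤ Σ_i P[A_i] ≤ 4·p = 4·(1/72) = 1/18.
Numerically: 1/18 ≈ 0.0555556.
Is 1/18 < 1? YES.
Since P[∪ A_i] ≤ 1/18 < 1, the complement has P[∩ A_i^c] ≥ 1 − 1/18 = 17/18 > 0, so some outcome avoids every A_i.

4·p = 1/18 ≈ 0.0555556; existence CERTIFIED by the union bound.


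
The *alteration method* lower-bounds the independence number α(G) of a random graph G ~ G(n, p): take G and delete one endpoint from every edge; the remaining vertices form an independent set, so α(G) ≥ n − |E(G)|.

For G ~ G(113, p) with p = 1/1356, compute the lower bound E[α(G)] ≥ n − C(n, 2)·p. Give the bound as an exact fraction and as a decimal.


E[|E(G)|] = C(113, 2)·p = 6328 · (1/1356) = 14/3.
E[α(G)] ≥ n − E[|E(G)|] = 113 − 14/3 = 325/3.
Numerically: ≈ 108.33333.
(This is only a lower bound; the true E[α(G)] may be larger.)

E[α(G)] ≥ 325/3 ≈ 108.33333.


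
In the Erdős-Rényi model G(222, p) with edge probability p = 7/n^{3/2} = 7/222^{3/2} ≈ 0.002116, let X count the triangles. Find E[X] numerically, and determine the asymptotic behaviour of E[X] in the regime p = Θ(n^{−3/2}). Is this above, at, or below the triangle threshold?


Number of potential triangles: C(222, 3) = 1798940.
Each occurs with probability p³ ≈ (0.002116)³ ≈ 9.477761e-09.
By linearity: E[X] = C(222, 3)·p³ ≈ 1798940 · 9.477761e-09 ≈ 0.0170.
Since α = 3/2 > 1, p = c/n^{3/2} = o(1/n) is below the triangle threshold p ~ 1/n. Asymptotically E[X] ~ (c³/6)·n^{3(1−α)} = (7³/6)·n^{-1.5} → 0, so by Markov's inequality G has no triangles w.h.p.

E[X] ≈ 0.0170; in regime p = Θ(1/n^{3/2}) E[X] tends to 0 (below the triangle threshold p ~ 1/n).


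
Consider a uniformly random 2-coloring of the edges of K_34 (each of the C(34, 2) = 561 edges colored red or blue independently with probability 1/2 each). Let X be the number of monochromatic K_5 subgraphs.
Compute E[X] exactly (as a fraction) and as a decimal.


Let X = Σ_S X_S over the C(34, 5) = 278256 subsets S of size 5, where X_S = 1 if the K_5 on S is monochromatic.
For a fixed S, the K_5 on S has C(5, 2) = 10 edges. P[all 10 edges red] = (1/2)^10, and likewise for blue, so P[monochromatic] = 2·(1/2)^10 = 2^{1 − 10} = 1/512.
Summing: E[X] = C(34, 5) · 2^{1 − 10} = 278256 · 1/512 = 17391/32.
Numerically: E[X] ≈ 543.4688.

E[X] = C(34,5)·2^(1−C(5,2)) = 17391/32 ≈ 543.4688.


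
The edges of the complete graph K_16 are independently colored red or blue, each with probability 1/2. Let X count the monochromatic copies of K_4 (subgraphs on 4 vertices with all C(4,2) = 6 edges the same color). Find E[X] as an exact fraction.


Let X = Σ_S X_S over the C(16, 4) = 1820 subsets S of size 4, where X_S = 1 if the K_4 on S is monochromatic.
For a fixed S, the K_4 on S has C(4, 2) = 6 edges. P[all 6 edges red] = (1/2)^6, and likewise for blue, so P[monochromatic] = 2·(1/2)^6 = 2^{1 − 6} = 1/32.
By linearity of expectation: E[X] = C(16, 4) · 2^{1 − 6} = 1820 · 1/32 = 455/8.
Numerically: E[X] ≈ 56.875.

E[X] = C(16,4)·2^(1−C(4,2)) = 455/8 ≈ 56.875.


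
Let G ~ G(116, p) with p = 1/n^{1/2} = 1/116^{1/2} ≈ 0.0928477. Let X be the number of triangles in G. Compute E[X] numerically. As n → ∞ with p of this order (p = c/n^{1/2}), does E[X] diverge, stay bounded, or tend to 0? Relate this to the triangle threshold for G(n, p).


Number of potential triangles: C(116, 3) = 253460.
Each occurs with probability p³ ≈ (0.0928477)³ ≈ 8.00410940e-04.
By linearity: E[X] = C(116, 3)·p³ ≈ 253460 · 8.00410940e-04 ≈ 202.872157.
Since α = 1/2 < 1, p = c/n^{1/2} ≫ 1/n is above the triangle threshold p ~ 1/n. Asymptotically E[X] ~ (c³/6)·n^{3(1−α)} = (1³/6)·n^{1.5} → ∞; triangles are abundant w.h.p.

E[X] ≈ 202.872157; in regime p = Θ(1/n^{1/2}) E[X] diverges (above the triangle threshold p ~ 1/n).


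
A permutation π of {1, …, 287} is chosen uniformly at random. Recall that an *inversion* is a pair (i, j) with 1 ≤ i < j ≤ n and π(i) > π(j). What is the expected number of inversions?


Write X = Σ X_I over the C(287, 2) = 41041 pairs i < j, with X_I the indicator of one inversion.
There are 41041 indicators.
For each fixed pair i < j, the values π(i) and π(j) are two distinct elements of {1, …, 287} in uniformly random order; by symmetry P[π(i) > π(j)] = 1/2.
By linearity: E[X] = 41041 · (1/2) = C(287, 2) · (1/2) = 41041/2 = 41041/2 ≈ 20520.500.

E[X] = 41041/2 = 20520.500.


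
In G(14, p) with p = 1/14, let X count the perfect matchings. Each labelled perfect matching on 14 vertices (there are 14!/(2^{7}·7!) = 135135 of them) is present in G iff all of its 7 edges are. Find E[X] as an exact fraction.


K_14 has 14!/(2^{7}·7!) = 135135 labelled perfect matchings.
For each such perfect matching H, let X_H = 1 if all 7 edges of H are present in G. Then P[X_H = 1] = p^{7} = (1/14)^{7} = 1/105413504.
By linearity of expectation: E[X] = Σ_H E[X_H] = 135135 · p^{7} = 135135 · 1/105413504 = 19305/15059072.
Numerically: E[X] ≈ 0.001282.

E[X] = 135135 · (1/14)^{7} = 19305/15059072 ≈ 0.001282.


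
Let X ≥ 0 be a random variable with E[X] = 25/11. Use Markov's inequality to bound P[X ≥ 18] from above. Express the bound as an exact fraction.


μ = E[X] = 25/11, a = 18.
Markov: P[X ≥ 18] ≤ μ/a = (25/11)/18 = 25/198.
Numerically: ≈ 0.126263.
(Since a = 18 > μ = 2.272727, the bound 25/198 is < 1 and informative.)

P[X ≥ 18] ≤ 25/198 ≈ 0.126263.


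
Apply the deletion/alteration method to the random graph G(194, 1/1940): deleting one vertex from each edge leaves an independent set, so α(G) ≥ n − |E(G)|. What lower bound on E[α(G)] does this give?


E[|E(G)|] = C(194, 2)·p = 18721 · (1/1940) = 193/20.
E[α(G)] ≥ n − E[|E(G)|] = 194 − 193/20 = 3687/20.
Numerically: ≈ 184.350.
(This is only a lower bound; the true E[α(G)] may be larger.)

E[α(G)] ≥ 3687/20 ≈ 184.350.


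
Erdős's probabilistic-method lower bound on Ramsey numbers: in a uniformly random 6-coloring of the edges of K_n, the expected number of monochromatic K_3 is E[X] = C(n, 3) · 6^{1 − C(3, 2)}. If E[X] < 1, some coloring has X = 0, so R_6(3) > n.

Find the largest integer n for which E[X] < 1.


We need C(n, 3) · 6^{1 − 3} < 1, i.e. C(n, 3) < 6^{3 − 1} = 36.
Check values of n near the boundary:
  n = 3: C(3, 3) = 1; 1 < 36? YES
  n = 4: C(4, 3) = 4; 4 < 36? YES
  n = 5: C(5, 3) = 10; 10 < 36? YES
  n = 6: C(6, 3) = 20; 20 < 36? YES
  n = 7: C(7, 3) = 35; 35 < 36? YES
  n = 8: C(8, 3) = 56; 56 < 36? NO
  n = 9: C(9, 3) = 84; 84 < 36? NO
The largest n with C(n, 3) < 36 is n = 7 (where E[X] = 35/36 ≈ 0.9722222). Hence R_6(3) > 7, i.e. R_6(3) ≥ 8.

Largest n = 7; hence R_6(3) > 7.


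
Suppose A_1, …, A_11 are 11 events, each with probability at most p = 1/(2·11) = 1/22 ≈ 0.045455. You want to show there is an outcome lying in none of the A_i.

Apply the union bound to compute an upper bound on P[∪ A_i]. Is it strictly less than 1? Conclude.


Union bound: P[∪_{i=1}^{11} A_i] ≤ Σ_i P[A_i] ≤ 11·p = 11·(1/22) = 1/2.
Numerically: 1/2 ≈ 0.500000.
Is 1/2 < 1? YES.
Since P[∪ A_i] ≤ 1/2 < 1, the complement has P[∩ A_i^c] ≥ 1 − 1/2 = 1/2 > 0, so some outcome avoids every A_i.

11·p = 1/2 ≈ 0.500000; existence CERTIFIED by the union bound.


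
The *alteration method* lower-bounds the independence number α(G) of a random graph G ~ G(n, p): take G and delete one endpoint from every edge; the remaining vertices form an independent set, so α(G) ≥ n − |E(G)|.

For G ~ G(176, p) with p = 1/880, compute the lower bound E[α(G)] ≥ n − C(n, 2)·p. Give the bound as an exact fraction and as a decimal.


E[|E(G)|] = C(176, 2)·p = 15400 · (1/880) = 35/2.
E[α(G)] ≥ n − E[|E(G)|] = 176 − 35/2 = 317/2.
Numerically: ≈ 158.500.
(This is only a lower bound; the true E[α(G)] may be larger.)

E[α(G)] ≥ 317/2 ≈ 158.500.


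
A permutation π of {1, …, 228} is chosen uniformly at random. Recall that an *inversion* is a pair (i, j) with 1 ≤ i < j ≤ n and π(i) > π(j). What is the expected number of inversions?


Write X = Σ X_I over the C(228, 2) = 25878 pairs i < j, with X_I the indicator of one inversion.
There are 25878 indicators.
For each fixed pair i < j, the values π(i) and π(j) are two distinct elements of {1, …, 228} in uniformly random order; by symmetry P[π(i) > π(j)] = 1/2.
By linearity: E[X] = 25878 · (1/2) = C(228, 2) · (1/2) = 25878/2 = 12939 ≈ 12939.000.

E[X] = 12939 = 12939.000.


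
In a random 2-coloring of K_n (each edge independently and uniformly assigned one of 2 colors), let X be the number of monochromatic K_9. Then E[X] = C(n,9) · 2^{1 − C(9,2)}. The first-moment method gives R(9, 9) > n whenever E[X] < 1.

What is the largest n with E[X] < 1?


We need C(n, 9) · 2^{1 − 36} < 1, i.e. C(n, 9) < 2^{36 − 1} = 34359738368.
Check values of n near the boundary:
  n = 59: C(59, 9) = 12565671261; 12565671261 < 34359738368? YES
  n = 60: C(60, 9) = 14783142660; 14783142660 < 34359738368? YES
  n = 61: C(61, 9) = 17341763505; 17341763505 < 34359738368? YES
  n = 62: C(62, 9) = 20286591270; 20286591270 < 34359738368? YES
  n = 63: C(63, 9) = 23667689815; 23667689815 < 34359738368? YES
  n = 64: C(64, 9) = 27540584512; 27540584512 < 34359738368? YES
  n = 65: C(65, 9) = 31966749880; 31966749880 < 34359738368? YES
  n = 66: C(66, 9) = 37014131440; 37014131440 < 34359738368? NO
  n = 67: C(67, 9) = 42757703560; 42757703560 < 34359738368? NO
  n = 68: C(68, 9) = 49280065120; 49280065120 < 34359738368? NO
The largest n with C(n, 9) < 34359738368 is n = 65 (where E[X] = 3995843735/4294967296 ≈ 0.930). Hence R(9, 9) > 65, i.e. R(9, 9) ≥ 66.

Largest n = 65; hence R(9, 9) > 65.
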